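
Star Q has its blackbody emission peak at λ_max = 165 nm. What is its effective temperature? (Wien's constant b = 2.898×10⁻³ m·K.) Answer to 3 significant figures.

1.76×10^4 K

T = b/λ_max = 2.898×10⁻³ / (165×10⁻⁹) = 1.756×10^4 K.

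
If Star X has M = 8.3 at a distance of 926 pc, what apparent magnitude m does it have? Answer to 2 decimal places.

m = M + 5 log₁₀(d/10 pc) = 8.3 + 5 log₁₀(926/10)
  = 8.3 + 5 × 1.967 = 8.3 + 9.83 = 18.13.

18.13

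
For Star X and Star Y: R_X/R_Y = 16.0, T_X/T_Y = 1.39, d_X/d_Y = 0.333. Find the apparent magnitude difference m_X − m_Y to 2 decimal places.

-9.84

L_X/L_Y = (16.0)²(1.39)⁴ = 955.7.
F_X/F_Y = (L_X/L_Y)/(d_X/d_Y)² = 955.7/0.1109 = 8618.
m_X − m_Y = −2.5 log₁₀(8618) = -9.84.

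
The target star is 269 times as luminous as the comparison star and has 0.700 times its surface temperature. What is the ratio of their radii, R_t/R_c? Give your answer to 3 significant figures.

33.5

L ∝ R²T⁴ gives R ∝ √L / T², so
R_t/R_c = √(269) / (0.700)² = 16.40 / 0.4900 = 33.47.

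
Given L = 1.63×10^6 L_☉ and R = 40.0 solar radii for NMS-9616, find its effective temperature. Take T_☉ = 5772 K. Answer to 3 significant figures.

3.26×10^4 K

T/T_☉ = (L/L_☉)^(1/4) / (R/R_☉)^(1/2)
T = 5772 × (1.63×10^6)^(1/4) / √(40.0) = 5772 × 35.73 / 6.325 = 3.261×10^4 K.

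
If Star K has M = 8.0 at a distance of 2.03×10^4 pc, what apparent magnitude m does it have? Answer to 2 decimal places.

24.54

m = M + 5 log₁₀(d/10 pc) = 8.0 + 5 log₁₀(2.03×10^4/10)
  = 8.0 + 5 × 3.307 = 8.0 + 16.54 = 24.54.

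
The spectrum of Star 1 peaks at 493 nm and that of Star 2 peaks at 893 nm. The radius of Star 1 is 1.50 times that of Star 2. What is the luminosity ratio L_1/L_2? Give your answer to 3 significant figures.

24.2

Wien's law gives T ∝ 1/λ_max, so T_1/T_2 = λ_2/λ_1 = 893/493 = 1.811.
Then L ∝ R²T⁴ gives L_1/L_2 = (1.50)² × (1.811)⁴ = 2.250 × 10.77 = 24.22.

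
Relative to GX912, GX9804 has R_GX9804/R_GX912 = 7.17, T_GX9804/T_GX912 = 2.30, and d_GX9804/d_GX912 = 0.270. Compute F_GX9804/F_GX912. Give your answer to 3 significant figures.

L_GX9804/L_GX912 = (R_GX9804/R_GX912)²(T_GX9804/T_GX912)⁴ = (7.17)² × (2.30)⁴ = 1439.
F_GX9804/F_GX912 = (L_GX9804/L_GX912)/(d_GX9804/d_GX912)² = 1439 / (0.270)² = 1.973×10^4.

1.97×10^4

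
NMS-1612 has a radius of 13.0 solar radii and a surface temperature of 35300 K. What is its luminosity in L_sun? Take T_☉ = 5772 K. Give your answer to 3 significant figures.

2.36×10^5 L_sun

L/L_☉ = (R/R_☉)² (T/T_☉)⁴ = (13.0)² × (35300/5772)⁴
       = 169.0 × (6.116)⁴ = 169.0 × 1399 = 2.364×10^5.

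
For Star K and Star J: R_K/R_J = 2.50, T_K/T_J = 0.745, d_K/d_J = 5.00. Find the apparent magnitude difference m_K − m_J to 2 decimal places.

L_K/L_J = (2.50)²(0.745)⁴ = 1.925.
F_K/F_J = (L_K/L_J)/(d_K/d_J)² = 1.925/25.00 = 0.07701.
m_K − m_J = −2.5 log₁₀(0.07701) = 2.78.

2.78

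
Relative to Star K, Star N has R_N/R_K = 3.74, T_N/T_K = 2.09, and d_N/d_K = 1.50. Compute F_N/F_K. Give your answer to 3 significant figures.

L_N/L_K = (R_N/R_K)²(T_N/T_K)⁴ = (3.74)² × (2.09)⁴ = 266.9.
F_N/F_K = (L_N/L_K)/(d_N/d_K)² = 266.9 / (1.50)² = 118.6.

119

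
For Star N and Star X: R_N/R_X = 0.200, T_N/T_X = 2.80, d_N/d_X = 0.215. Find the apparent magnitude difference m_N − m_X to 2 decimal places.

-4.31

L_N/L_X = (0.200)²(2.80)⁴ = 2.459.
F_N/F_X = (L_N/L_X)/(d_N/d_X)² = 2.459/0.04622 = 53.19.
m_N − m_X = −2.5 log₁₀(53.19) = -4.31.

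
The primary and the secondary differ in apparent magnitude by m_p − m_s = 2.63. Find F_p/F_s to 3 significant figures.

0.0887

F_p/F_s = 10^(−(m_p − m_s)/2.5) = 10^(-2.63/2.5) = 10^-1.052 = 0.08872.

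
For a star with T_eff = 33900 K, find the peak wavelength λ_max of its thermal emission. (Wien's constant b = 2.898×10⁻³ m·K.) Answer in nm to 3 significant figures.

85.5 nm

λ_max = b/T = 2.898×10⁻³ / 33900 = 8.55×10^-8 m = 85.49 nm.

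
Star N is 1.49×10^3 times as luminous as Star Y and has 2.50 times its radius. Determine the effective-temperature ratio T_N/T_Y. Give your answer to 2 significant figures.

L ∝ R²T⁴ gives T ∝ (L/R²)^(1/4), so
T_N/T_Y = (1.49×10^3 / 2.50²)^(1/4) = (238.4)^(1/4) = 3.929.

3.9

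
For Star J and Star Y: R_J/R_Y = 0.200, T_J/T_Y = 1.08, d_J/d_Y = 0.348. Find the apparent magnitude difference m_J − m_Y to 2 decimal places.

0.87

L_J/L_Y = (0.200)²(1.08)⁴ = 0.05442.
F_J/F_Y = (L_J/L_Y)/(d_J/d_Y)² = 0.05442/0.1211 = 0.4494.
m_J − m_Y = −2.5 log₁₀(0.4494) = 0.87.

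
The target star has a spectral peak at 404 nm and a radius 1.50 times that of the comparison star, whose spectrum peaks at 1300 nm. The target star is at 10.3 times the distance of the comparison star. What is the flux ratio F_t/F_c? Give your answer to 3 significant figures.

2.27

Wien's law: T_t/T_c = λ_c/λ_t = 1300/404 = 3.218.
L_t/L_c = (R_t/R_c)²(T_t/T_c)⁴ = (1.50)²(3.218)⁴ = 241.2.
F_t/F_c = (L_t/L_c)/(d_t/d_c)² = 241.2/(10.3)² = 2.274.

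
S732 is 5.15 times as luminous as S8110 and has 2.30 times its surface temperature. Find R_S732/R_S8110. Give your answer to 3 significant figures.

L ∝ R²T⁴ gives R ∝ √L / T², so
R_S732/R_S8110 = √(5.15) / (2.30)² = 2.269 / 5.290 = 0.4290.

0.429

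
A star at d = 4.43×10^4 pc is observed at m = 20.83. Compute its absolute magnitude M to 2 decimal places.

M = m − 5 log₁₀(d/10 pc) = 20.83 − 5 log₁₀(4.43×10^4/10)
  = 20.83 − 5 × 3.646 = 20.83 − 18.23 = 2.60.

2.60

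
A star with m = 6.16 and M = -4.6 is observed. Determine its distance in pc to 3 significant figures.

1.42×10^3 pc

m − M = 5 log₁₀(d/10 pc)
6.16 − (-4.6) = 10.76 = 5 log₁₀(d/10)
d = 10 × 10^(10.76/5) = 10 × 10^2.152 = 1419 pc.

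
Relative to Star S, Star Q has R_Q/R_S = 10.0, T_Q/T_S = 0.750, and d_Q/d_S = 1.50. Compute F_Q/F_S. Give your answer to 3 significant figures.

14.1

L_Q/L_S = (R_Q/R_S)²(T_Q/T_S)⁴ = (10.0)² × (0.750)⁴ = 31.64.
F_Q/F_S = (L_Q/L_S)/(d_Q/d_S)² = 31.64 / (1.50)² = 14.06.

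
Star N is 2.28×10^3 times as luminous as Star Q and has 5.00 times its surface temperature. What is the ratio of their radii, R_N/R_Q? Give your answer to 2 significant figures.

L ∝ R²T⁴ gives R ∝ √L / T², so
R_N/R_Q = √(2.28×10^3) / (5.00)² = 47.75 / 25.00 = 1.910.

1.9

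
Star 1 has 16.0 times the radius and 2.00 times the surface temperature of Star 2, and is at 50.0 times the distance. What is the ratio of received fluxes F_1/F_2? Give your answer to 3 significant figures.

L_1/L_2 = (R_1/R_2)²(T_1/T_2)⁴ = (16.0)² × (2.00)⁴ = 4096.
F_1/F_2 = (L_1/L_2)/(d_1/d_2)² = 4096 / (50.0)² = 1.638.

1.64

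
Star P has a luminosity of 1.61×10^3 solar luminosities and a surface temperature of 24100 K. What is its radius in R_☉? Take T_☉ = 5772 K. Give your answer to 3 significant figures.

R/R_☉ = √(L/L_☉) / (T/T_☉)² = √(1.61×10^3) / (4.175)²
       = 40.12 / 17.43 = 2.302.

2.30 R_☉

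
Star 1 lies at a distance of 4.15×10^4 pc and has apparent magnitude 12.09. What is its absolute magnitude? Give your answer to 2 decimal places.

M = m − 5 log₁₀(d/10 pc) = 12.09 − 5 log₁₀(4.15×10^4/10)
  = 12.09 − 5 × 3.618 = 12.09 − 18.09 = -6.00.

-6.00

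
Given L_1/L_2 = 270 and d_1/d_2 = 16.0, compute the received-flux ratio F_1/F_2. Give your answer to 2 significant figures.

F = L/(4πd²), so F_1/F_2 = (L_1/L_2) / (d_1/d_2)²
= 270 / (16.0)² = 270 / 256.0 = 1.055.

1.1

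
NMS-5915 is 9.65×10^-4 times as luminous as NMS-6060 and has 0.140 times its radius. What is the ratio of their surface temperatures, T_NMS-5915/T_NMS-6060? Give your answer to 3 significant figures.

0.471

L ∝ R²T⁴ gives T ∝ (L/R²)^(1/4), so
T_NMS-5915/T_NMS-6060 = (9.65×10^-4 / 0.140²)^(1/4) = (0.04923)^(1/4) = 0.4711.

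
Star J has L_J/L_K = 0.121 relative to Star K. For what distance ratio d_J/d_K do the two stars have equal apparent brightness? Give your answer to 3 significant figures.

0.348

Equal flux requires L_J/d_J² = L_K/d_K², so d_J/d_K = √(L_J/L_K)
= √(0.121) = 0.3479.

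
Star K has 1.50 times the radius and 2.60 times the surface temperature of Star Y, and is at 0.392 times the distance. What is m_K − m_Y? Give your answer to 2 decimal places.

L_K/L_Y = (1.50)²(2.60)⁴ = 102.8.
F_K/F_Y = (L_K/L_Y)/(d_K/d_Y)² = 102.8/0.1537 = 669.1.
m_K − m_Y = −2.5 log₁₀(669.1) = -7.06.

-7.06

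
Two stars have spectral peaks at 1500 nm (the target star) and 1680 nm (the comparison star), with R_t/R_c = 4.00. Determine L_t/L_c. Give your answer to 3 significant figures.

25.2

Wien's law gives T ∝ 1/λ_max, so T_t/T_c = λ_c/λ_t = 1680/1500 = 1.120.
Then L ∝ R²T⁴ gives L_t/L_c = (4.00)² × (1.120)⁴ = 16.00 × 1.574 = 25.18.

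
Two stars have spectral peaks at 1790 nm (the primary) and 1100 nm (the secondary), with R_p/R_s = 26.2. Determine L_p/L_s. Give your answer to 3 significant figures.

Wien's law gives T ∝ 1/λ_max, so T_p/T_s = λ_s/λ_p = 1100/1790 = 0.6145.
Then L ∝ R²T⁴ gives L_p/L_s = (26.2)² × (0.6145)⁴ = 686.4 × 0.1426 = 97.90.

97.9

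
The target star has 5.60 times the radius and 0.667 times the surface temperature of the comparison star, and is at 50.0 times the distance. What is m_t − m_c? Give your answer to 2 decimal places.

6.51

L_t/L_c = (5.60)²(0.667)⁴ = 6.207.
F_t/F_c = (L_t/L_c)/(d_t/d_c)² = 6.207/2500 = 0.002483.
m_t − m_c = −2.5 log₁₀(0.002483) = 6.51.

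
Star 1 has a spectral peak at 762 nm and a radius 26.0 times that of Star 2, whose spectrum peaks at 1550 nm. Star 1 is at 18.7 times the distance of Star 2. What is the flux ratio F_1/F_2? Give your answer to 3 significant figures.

33.1

Wien's law: T_1/T_2 = λ_2/λ_1 = 1550/762 = 2.034.
L_1/L_2 = (R_1/R_2)²(T_1/T_2)⁴ = (26.0)²(2.034)⁴ = 1.157×10^4.
F_1/F_2 = (L_1/L_2)/(d_1/d_2)² = 1.157×10^4/(18.7)² = 33.10.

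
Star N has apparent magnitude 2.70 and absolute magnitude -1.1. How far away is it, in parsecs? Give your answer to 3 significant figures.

57.5 pc

m − M = 5 log₁₀(d/10 pc)
2.70 − (-1.1) = 3.80 = 5 log₁₀(d/10)
d = 10 × 10^(3.80/5) = 10 × 10^0.760 = 57.54 pc.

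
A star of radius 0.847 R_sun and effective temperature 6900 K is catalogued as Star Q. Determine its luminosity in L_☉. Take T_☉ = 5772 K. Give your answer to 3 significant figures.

1.47 L_☉

L/L_☉ = (R/R_☉)² (T/T_☉)⁴ = (0.847)² × (6900/5772)⁴
       = 0.7174 × (1.195)⁴ = 0.7174 × 2.042 = 1.465.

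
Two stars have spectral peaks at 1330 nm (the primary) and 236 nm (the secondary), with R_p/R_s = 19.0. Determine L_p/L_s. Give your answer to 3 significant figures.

Wien's law gives T ∝ 1/λ_max, so T_p/T_s = λ_s/λ_p = 236/1330 = 0.1774.
Then L ∝ R²T⁴ gives L_p/L_s = (19.0)² × (0.1774)⁴ = 361.0 × 9.914×10^-4 = 0.3579.

0.358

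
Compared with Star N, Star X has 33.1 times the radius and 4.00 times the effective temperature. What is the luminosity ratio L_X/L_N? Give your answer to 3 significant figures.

From the Stefan–Boltzmann law, L ∝ R²T⁴, so
L_X/L_N = (R_X/R_N)² (T_X/T_N)⁴ = (33.1)² × (4.00)⁴ = 1096 × 256.0 = 2.805×10^5.

2.80×10^5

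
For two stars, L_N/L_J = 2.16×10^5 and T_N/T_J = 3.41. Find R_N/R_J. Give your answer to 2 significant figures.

L ∝ R²T⁴ gives R ∝ √L / T², so
R_N/R_J = √(2.16×10^5) / (3.41)² = 464.8 / 11.63 = 39.97.

40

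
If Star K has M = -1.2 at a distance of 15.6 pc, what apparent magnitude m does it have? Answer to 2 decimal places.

m = M + 5 log₁₀(d/10 pc) = -1.2 + 5 log₁₀(15.6/10)
  = -1.2 + 5 × 0.193 = -1.2 + 0.97 = -0.23.

-0.23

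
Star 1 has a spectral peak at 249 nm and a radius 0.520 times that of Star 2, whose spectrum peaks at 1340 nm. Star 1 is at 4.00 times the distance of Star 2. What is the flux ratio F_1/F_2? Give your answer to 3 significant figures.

14.2

Wien's law: T_1/T_2 = λ_2/λ_1 = 1340/249 = 5.382.
L_1/L_2 = (R_1/R_2)²(T_1/T_2)⁴ = (0.520)²(5.382)⁴ = 226.8.
F_1/F_2 = (L_1/L_2)/(d_1/d_2)² = 226.8/(4.00)² = 14.17.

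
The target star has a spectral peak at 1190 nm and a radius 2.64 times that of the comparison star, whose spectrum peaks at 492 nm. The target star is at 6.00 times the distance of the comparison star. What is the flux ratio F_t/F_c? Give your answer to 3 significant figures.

Wien's law: T_t/T_c = λ_c/λ_t = 492/1190 = 0.4134.
L_t/L_c = (R_t/R_c)²(T_t/T_c)⁴ = (2.64)²(0.4134)⁴ = 0.2036.
F_t/F_c = (L_t/L_c)/(d_t/d_c)² = 0.2036/(6.00)² = 0.005657.

0.00566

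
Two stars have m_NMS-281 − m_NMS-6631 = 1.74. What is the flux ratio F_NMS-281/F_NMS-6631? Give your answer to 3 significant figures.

0.201

F_NMS-281/F_NMS-6631 = 10^(−(m_NMS-281 − m_NMS-6631)/2.5) = 10^(-1.74/2.5) = 10^-0.696 = 0.2014.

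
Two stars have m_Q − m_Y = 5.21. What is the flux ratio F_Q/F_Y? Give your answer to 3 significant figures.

0.00824

F_Q/F_Y = 10^(−(m_Q − m_Y)/2.5) = 10^(-5.21/2.5) = 10^-2.084 = 0.008241.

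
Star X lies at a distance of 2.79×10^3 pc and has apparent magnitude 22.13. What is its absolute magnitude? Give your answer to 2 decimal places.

9.90

M = m − 5 log₁₀(d/10 pc) = 22.13 − 5 log₁₀(2.79×10^3/10)
  = 22.13 − 5 × 2.446 = 22.13 − 12.23 = 9.90.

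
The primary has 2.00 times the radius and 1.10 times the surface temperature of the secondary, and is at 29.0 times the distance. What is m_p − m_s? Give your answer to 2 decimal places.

5.39

L_p/L_s = (2.00)²(1.10)⁴ = 5.856.
F_p/F_s = (L_p/L_s)/(d_p/d_s)² = 5.856/841.0 = 0.006964.
m_p − m_s = −2.5 log₁₀(0.006964) = 5.39.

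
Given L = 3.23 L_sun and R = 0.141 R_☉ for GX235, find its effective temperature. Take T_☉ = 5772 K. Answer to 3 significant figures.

T/T_☉ = (L/L_☉)^(1/4) / (R/R_☉)^(1/2)
T = 5772 × (3.23)^(1/4) / √(0.141) = 5772 × 1.341 / 0.3755 = 2.061×10^4 K.

2.06×10^4 K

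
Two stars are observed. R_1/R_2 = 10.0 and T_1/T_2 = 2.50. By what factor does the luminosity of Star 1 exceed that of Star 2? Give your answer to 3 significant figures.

From the Stefan–Boltzmann law, L ∝ R²T⁴, so
L_1/L_2 = (R_1/R_2)² (T_1/T_2)⁴ = (10.0)² × (2.50)⁴ = 100.0 × 39.06 = 3906.

3.91×10^3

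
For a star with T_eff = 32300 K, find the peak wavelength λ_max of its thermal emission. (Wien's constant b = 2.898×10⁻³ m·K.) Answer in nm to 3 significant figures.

λ_max = b/T = 2.898×10⁻³ / 32300 = 8.97×10^-8 m = 89.72 nm.

89.7 nm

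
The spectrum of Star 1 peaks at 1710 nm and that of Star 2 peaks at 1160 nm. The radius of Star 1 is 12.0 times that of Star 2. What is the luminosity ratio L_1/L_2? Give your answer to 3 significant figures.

Wien's law gives T ∝ 1/λ_max, so T_1/T_2 = λ_2/λ_1 = 1160/1710 = 0.6784.
Then L ∝ R²T⁴ gives L_1/L_2 = (12.0)² × (0.6784)⁴ = 144.0 × 0.2118 = 30.49.

30.5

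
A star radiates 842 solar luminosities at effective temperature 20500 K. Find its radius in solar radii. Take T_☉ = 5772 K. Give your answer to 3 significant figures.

2.30 solar radii

R/R_☉ = √(L/L_☉) / (T/T_☉)² = √(842) / (3.552)²
       = 29.02 / 12.61 = 2.300.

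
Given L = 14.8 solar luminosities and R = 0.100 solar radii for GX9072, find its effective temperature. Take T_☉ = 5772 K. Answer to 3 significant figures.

T/T_☉ = (L/L_☉)^(1/4) / (R/R_☉)^(1/2)
T = 5772 × (14.8)^(1/4) / √(0.100) = 5772 × 1.961 / 0.3162 = 3.580×10^4 K.

3.58×10^4 K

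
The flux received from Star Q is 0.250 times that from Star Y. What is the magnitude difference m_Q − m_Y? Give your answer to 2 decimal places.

1.51

m_Q − m_Y = −2.5 log₁₀(F_Q/F_Y) = −2.5 log₁₀(0.250) = −2.5 × (-0.602) = 1.505.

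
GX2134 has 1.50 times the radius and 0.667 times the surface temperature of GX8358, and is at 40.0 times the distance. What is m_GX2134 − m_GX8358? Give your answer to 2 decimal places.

L_GX2134/L_GX8358 = (1.50)²(0.667)⁴ = 0.4453.
F_GX2134/F_GX8358 = (L_GX2134/L_GX8358)/(d_GX2134/d_GX8358)² = 0.4453/1600 = 2.783×10^-4.
m_GX2134 − m_GX8358 = −2.5 log₁₀(2.783×10^-4) = 8.89.

8.89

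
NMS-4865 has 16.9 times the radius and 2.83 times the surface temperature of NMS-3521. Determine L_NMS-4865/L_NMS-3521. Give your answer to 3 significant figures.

1.83×10^4

From the Stefan–Boltzmann law, L ∝ R²T⁴, so
L_NMS-4865/L_NMS-3521 = (R_NMS-4865/R_NMS-3521)² (T_NMS-4865/T_NMS-3521)⁴ = (16.9)² × (2.83)⁴ = 285.6 × 64.14 = 1.832×10^4.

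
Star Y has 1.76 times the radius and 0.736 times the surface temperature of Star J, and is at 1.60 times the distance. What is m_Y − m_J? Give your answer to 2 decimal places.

1.12

L_Y/L_J = (1.76)²(0.736)⁴ = 0.9089.
F_Y/F_J = (L_Y/L_J)/(d_Y/d_J)² = 0.9089/2.560 = 0.3551.
m_Y − m_J = −2.5 log₁₀(0.3551) = 1.12.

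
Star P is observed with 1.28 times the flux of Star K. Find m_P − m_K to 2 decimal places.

-0.27

m_P − m_K = −2.5 log₁₀(F_P/F_K) = −2.5 log₁₀(1.28) = −2.5 × (0.107) = -0.268.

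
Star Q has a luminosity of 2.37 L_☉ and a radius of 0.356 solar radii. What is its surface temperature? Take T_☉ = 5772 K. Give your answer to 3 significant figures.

T/T_☉ = (L/L_☉)^(1/4) / (R/R_☉)^(1/2)
T = 5772 × (2.37)^(1/4) / √(0.356) = 5772 × 1.241 / 0.5967 = 1.200×10^4 K.

1.20×10^4 K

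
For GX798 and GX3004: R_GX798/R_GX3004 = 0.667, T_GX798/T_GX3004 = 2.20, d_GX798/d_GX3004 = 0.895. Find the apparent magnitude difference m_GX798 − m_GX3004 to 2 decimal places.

-2.79

L_GX798/L_GX3004 = (0.667)²(2.20)⁴ = 10.42.
F_GX798/F_GX3004 = (L_GX798/L_GX3004)/(d_GX798/d_GX3004)² = 10.42/0.8010 = 13.01.
m_GX798 − m_GX3004 = −2.5 log₁₀(13.01) = -2.79.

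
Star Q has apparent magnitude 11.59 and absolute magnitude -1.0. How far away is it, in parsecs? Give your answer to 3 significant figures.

3.30×10^3 pc

m − M = 5 log₁₀(d/10 pc)
11.59 − (-1.0) = 12.59 = 5 log₁₀(d/10)
d = 10 × 10^(12.59/5) = 10 × 10^2.518 = 3296 pc.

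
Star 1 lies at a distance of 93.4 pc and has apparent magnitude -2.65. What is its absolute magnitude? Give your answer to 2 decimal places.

M = m − 5 log₁₀(d/10 pc) = -2.65 − 5 log₁₀(93.4/10)
  = -2.65 − 5 × 0.970 = -2.65 − 4.85 = -7.50.

-7.50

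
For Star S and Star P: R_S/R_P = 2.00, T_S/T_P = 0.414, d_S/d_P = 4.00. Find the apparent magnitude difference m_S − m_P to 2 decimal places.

L_S/L_P = (2.00)²(0.414)⁴ = 0.1175.
F_S/F_P = (L_S/L_P)/(d_S/d_P)² = 0.1175/16.00 = 0.007344.
m_S − m_P = −2.5 log₁₀(0.007344) = 5.34.

5.34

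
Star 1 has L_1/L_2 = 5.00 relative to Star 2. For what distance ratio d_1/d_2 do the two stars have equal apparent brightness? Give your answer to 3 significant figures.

Equal flux requires L_1/d_1² = L_2/d_2², so d_1/d_2 = √(L_1/L_2)
= √(5.00) = 2.236.

2.24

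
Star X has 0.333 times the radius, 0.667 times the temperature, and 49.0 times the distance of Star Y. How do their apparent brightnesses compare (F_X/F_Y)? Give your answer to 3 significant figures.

9.14×10^-6

L_X/L_Y = (R_X/R_Y)²(T_X/T_Y)⁴ = (0.333)² × (0.667)⁴ = 0.02195.
F_X/F_Y = (L_X/L_Y)/(d_X/d_Y)² = 0.02195 / (49.0)² = 9.141×10^-6.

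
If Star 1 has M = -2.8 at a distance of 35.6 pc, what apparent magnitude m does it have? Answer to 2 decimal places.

-0.04

m = M + 5 log₁₀(d/10 pc) = -2.8 + 5 log₁₀(35.6/10)
  = -2.8 + 5 × 0.551 = -2.8 + 2.76 = -0.04.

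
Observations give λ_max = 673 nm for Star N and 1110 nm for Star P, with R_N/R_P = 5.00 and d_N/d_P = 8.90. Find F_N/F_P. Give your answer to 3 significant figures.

2.34

Wien's law: T_N/T_P = λ_P/λ_N = 1110/673 = 1.649.
L_N/L_P = (R_N/R_P)²(T_N/T_P)⁴ = (5.00)²(1.649)⁴ = 185.0.
F_N/F_P = (L_N/L_P)/(d_N/d_P)² = 185.0/(8.90)² = 2.336.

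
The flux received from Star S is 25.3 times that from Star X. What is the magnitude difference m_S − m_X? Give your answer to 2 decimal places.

m_S − m_X = −2.5 log₁₀(F_S/F_X) = −2.5 log₁₀(25.3) = −2.5 × (1.403) = -3.508.

-3.51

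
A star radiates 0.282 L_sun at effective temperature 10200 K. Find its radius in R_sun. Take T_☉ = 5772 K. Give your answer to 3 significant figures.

0.170 R_sun

R/R_☉ = √(L/L_☉) / (T/T_☉)² = √(0.282) / (1.767)²
       = 0.5310 / 3.123 = 0.1701.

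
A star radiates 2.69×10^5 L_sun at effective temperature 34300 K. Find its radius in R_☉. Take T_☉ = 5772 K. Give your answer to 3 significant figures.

R/R_☉ = √(L/L_☉) / (T/T_☉)² = √(2.69×10^5) / (5.942)²
       = 518.7 / 35.31 = 14.69.

14.7 R_☉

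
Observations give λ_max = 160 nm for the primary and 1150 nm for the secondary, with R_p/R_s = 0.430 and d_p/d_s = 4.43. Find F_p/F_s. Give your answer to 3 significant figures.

Wien's law: T_p/T_s = λ_s/λ_p = 1150/160 = 7.188.
L_p/L_s = (R_p/R_s)²(T_p/T_s)⁴ = (0.430)²(7.188)⁴ = 493.5.
F_p/F_s = (L_p/L_s)/(d_p/d_s)² = 493.5/(4.43)² = 25.14.

25.1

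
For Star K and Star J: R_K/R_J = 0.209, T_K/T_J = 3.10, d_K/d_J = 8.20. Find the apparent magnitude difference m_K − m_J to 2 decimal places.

3.05

L_K/L_J = (0.209)²(3.10)⁴ = 4.034.
F_K/F_J = (L_K/L_J)/(d_K/d_J)² = 4.034/67.24 = 0.05999.
m_K − m_J = −2.5 log₁₀(0.05999) = 3.05.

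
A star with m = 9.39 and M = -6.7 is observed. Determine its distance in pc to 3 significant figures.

1.65×10^4 pc

m − M = 5 log₁₀(d/10 pc)
9.39 − (-6.7) = 16.09 = 5 log₁₀(d/10)
d = 10 × 10^(16.09/5) = 10 × 10^3.218 = 1.652×10^4 pc.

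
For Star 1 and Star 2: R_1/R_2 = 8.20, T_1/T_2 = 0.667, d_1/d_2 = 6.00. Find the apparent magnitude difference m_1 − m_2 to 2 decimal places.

L_1/L_2 = (8.20)²(0.667)⁴ = 13.31.
F_1/F_2 = (L_1/L_2)/(d_1/d_2)² = 13.31/36.00 = 0.3697.
m_1 − m_2 = −2.5 log₁₀(0.3697) = 1.08.

1.08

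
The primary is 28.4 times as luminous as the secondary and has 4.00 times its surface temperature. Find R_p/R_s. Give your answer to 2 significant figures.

0.33

L ∝ R²T⁴ gives R ∝ √L / T², so
R_p/R_s = √(28.4) / (4.00)² = 5.329 / 16.00 = 0.3331.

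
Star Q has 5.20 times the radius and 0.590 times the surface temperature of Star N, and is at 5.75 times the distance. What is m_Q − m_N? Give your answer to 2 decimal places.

2.51

L_Q/L_N = (5.20)²(0.590)⁴ = 3.277.
F_Q/F_N = (L_Q/L_N)/(d_Q/d_N)² = 3.277/33.06 = 0.09910.
m_Q − m_N = −2.5 log₁₀(0.09910) = 2.51.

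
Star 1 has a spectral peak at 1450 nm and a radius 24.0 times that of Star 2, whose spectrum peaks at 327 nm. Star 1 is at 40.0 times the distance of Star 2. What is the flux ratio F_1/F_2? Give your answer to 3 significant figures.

9.31×10^-4

Wien's law: T_1/T_2 = λ_2/λ_1 = 327/1450 = 0.2255.
L_1/L_2 = (R_1/R_2)²(T_1/T_2)⁴ = (24.0)²(0.2255)⁴ = 1.490.
F_1/F_2 = (L_1/L_2)/(d_1/d_2)² = 1.490/(40.0)² = 9.312×10^-4.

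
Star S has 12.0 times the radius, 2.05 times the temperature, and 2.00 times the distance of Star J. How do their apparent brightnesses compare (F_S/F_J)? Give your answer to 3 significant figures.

636

L_S/L_J = (R_S/R_J)²(T_S/T_J)⁴ = (12.0)² × (2.05)⁴ = 2543.
F_S/F_J = (L_S/L_J)/(d_S/d_J)² = 2543 / (2.00)² = 635.8.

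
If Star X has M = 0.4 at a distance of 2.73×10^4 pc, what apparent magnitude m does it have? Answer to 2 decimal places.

m = M + 5 log₁₀(d/10 pc) = 0.4 + 5 log₁₀(2.73×10^4/10)
  = 0.4 + 5 × 3.436 = 0.4 + 17.18 = 17.58.

17.58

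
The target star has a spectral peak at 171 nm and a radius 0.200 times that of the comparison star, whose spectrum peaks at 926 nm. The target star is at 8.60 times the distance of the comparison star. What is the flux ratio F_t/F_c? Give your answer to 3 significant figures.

Wien's law: T_t/T_c = λ_c/λ_t = 926/171 = 5.415.
L_t/L_c = (R_t/R_c)²(T_t/T_c)⁴ = (0.200)²(5.415)⁴ = 34.40.
F_t/F_c = (L_t/L_c)/(d_t/d_c)² = 34.40/(8.60)² = 0.4651.

0.465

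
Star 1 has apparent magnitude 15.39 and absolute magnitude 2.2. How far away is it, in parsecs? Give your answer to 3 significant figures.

4.35×10^3 pc

m − M = 5 log₁₀(d/10 pc)
15.39 − (2.2) = 13.19 = 5 log₁₀(d/10)
d = 10 × 10^(13.19/5) = 10 × 10^2.638 = 4345 pc.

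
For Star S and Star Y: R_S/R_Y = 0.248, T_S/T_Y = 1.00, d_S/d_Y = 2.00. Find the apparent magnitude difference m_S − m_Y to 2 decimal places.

L_S/L_Y = (0.248)²(1.00)⁴ = 0.06150.
F_S/F_Y = (L_S/L_Y)/(d_S/d_Y)² = 0.06150/4.000 = 0.01538.
m_S − m_Y = −2.5 log₁₀(0.01538) = 4.53.

4.53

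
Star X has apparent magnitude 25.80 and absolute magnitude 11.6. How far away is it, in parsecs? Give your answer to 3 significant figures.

m − M = 5 log₁₀(d/10 pc)
25.80 − (11.6) = 14.20 = 5 log₁₀(d/10)
d = 10 × 10^(14.20/5) = 10 × 10^2.840 = 6918 pc.

6.92×10^3 pc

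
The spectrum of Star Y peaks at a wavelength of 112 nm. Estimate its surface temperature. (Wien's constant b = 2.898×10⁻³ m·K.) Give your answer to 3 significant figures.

2.59×10^4 K

T = b/λ_max = 2.898×10⁻³ / (112×10⁻⁹) = 2.587×10^4 K.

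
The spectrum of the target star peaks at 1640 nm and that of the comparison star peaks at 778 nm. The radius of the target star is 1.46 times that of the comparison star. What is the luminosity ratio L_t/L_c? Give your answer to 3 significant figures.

0.108

Wien's law gives T ∝ 1/λ_max, so T_t/T_c = λ_c/λ_t = 778/1640 = 0.4744.
Then L ∝ R²T⁴ gives L_t/L_c = (1.46)² × (0.4744)⁴ = 2.132 × 0.05065 = 0.1080.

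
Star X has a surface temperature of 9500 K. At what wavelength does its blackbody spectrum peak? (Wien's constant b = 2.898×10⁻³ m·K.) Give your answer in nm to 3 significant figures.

305 nm

λ_max = b/T = 2.898×10⁻³ / 9500 = 3.05×10^-7 m = 305.1 nm.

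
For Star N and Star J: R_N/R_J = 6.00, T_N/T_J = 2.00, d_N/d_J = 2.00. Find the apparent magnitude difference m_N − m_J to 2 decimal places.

L_N/L_J = (6.00)²(2.00)⁴ = 576.0.
F_N/F_J = (L_N/L_J)/(d_N/d_J)² = 576.0/4.000 = 144.0.
m_N − m_J = −2.5 log₁₀(144.0) = -5.40.

-5.40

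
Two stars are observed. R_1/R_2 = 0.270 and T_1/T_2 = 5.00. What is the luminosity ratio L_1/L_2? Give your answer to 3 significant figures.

45.6

From the Stefan–Boltzmann law, L ∝ R²T⁴, so
L_1/L_2 = (R_1/R_2)² (T_1/T_2)⁴ = (0.270)² × (5.00)⁴ = 0.07290 × 625.0 = 45.56.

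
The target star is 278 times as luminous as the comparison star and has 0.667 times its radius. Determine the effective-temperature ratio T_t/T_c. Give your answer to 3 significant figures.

L ∝ R²T⁴ gives T ∝ (L/R²)^(1/4), so
T_t/T_c = (278 / 0.667²)^(1/4) = (624.9)^(1/4) = 5.000.

5.00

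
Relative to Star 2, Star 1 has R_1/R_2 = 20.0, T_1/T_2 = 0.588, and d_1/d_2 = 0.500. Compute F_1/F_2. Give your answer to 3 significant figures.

L_1/L_2 = (R_1/R_2)²(T_1/T_2)⁴ = (20.0)² × (0.588)⁴ = 47.82.
F_1/F_2 = (L_1/L_2)/(d_1/d_2)² = 47.82 / (0.500)² = 191.3.

191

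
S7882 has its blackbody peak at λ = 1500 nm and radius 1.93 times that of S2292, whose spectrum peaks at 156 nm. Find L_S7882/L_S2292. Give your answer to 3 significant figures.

4.36×10^-4

Wien's law gives T ∝ 1/λ_max, so T_S7882/T_S2292 = λ_S2292/λ_S7882 = 156/1500 = 0.1040.
Then L ∝ R²T⁴ gives L_S7882/L_S2292 = (1.93)² × (0.1040)⁴ = 3.725 × 1.170×10^-4 = 4.358×10^-4.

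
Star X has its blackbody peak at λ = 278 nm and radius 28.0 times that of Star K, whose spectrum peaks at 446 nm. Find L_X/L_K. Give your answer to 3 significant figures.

Wien's law gives T ∝ 1/λ_max, so T_X/T_K = λ_K/λ_X = 446/278 = 1.604.
Then L ∝ R²T⁴ gives L_X/L_K = (28.0)² × (1.604)⁴ = 784.0 × 6.625 = 5194.

5.19×10^3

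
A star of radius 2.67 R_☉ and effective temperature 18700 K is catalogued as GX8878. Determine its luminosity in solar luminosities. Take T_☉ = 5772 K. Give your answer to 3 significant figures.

L/L_☉ = (R/R_☉)² (T/T_☉)⁴ = (2.67)² × (18700/5772)⁴
       = 7.129 × (3.240)⁴ = 7.129 × 110.2 = 785.4.

785 solar luminosities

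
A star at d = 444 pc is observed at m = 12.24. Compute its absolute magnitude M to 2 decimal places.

M = m − 5 log₁₀(d/10 pc) = 12.24 − 5 log₁₀(444/10)
  = 12.24 − 5 × 1.647 = 12.24 − 8.24 = 4.00.

4.00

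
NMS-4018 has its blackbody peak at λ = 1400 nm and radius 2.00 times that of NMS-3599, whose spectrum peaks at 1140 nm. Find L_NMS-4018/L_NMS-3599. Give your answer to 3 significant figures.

Wien's law gives T ∝ 1/λ_max, so T_NMS-4018/T_NMS-3599 = λ_NMS-3599/λ_NMS-4018 = 1140/1400 = 0.8143.
Then L ∝ R²T⁴ gives L_NMS-4018/L_NMS-3599 = (2.00)² × (0.8143)⁴ = 4.000 × 0.4397 = 1.759.

1.76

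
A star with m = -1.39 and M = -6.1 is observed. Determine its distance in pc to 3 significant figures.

87.5 pc

m − M = 5 log₁₀(d/10 pc)
-1.39 − (-6.1) = 4.71 = 5 log₁₀(d/10)
d = 10 × 10^(4.71/5) = 10 × 10^0.942 = 87.50 pc.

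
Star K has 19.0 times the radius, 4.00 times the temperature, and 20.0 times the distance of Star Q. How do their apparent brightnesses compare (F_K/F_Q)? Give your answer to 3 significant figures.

231

L_K/L_Q = (R_K/R_Q)²(T_K/T_Q)⁴ = (19.0)² × (4.00)⁴ = 9.242×10^4.
F_K/F_Q = (L_K/L_Q)/(d_K/d_Q)² = 9.242×10^4 / (20.0)² = 231.0.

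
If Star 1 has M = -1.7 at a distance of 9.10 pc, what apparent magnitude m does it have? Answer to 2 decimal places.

-1.90

m = M + 5 log₁₀(d/10 pc) = -1.7 + 5 log₁₀(9.10/10)
  = -1.7 + 5 × -0.041 = -1.7 + -0.20 = -1.90.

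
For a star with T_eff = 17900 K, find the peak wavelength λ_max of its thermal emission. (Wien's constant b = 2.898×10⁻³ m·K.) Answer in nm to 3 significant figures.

λ_max = b/T = 2.898×10⁻³ / 17900 = 1.62×10^-7 m = 161.9 nm.

162 nm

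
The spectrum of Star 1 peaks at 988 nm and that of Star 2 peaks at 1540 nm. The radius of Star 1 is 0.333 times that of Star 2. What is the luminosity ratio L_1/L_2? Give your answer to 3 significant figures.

0.655

Wien's law gives T ∝ 1/λ_max, so T_1/T_2 = λ_2/λ_1 = 1540/988 = 1.559.
Then L ∝ R²T⁴ gives L_1/L_2 = (0.333)² × (1.559)⁴ = 0.1109 × 5.903 = 0.6546.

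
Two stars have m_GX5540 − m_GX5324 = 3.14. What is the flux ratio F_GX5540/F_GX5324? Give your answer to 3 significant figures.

0.0555

F_GX5540/F_GX5324 = 10^(−(m_GX5540 − m_GX5324)/2.5) = 10^(-3.14/2.5) = 10^-1.256 = 0.05546.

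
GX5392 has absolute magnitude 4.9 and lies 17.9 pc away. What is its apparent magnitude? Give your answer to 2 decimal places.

6.16

m = M + 5 log₁₀(d/10 pc) = 4.9 + 5 log₁₀(17.9/10)
  = 4.9 + 5 × 0.253 = 4.9 + 1.26 = 6.16.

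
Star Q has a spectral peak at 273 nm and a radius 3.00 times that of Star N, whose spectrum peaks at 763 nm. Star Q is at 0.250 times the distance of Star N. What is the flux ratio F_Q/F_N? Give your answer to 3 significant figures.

Wien's law: T_Q/T_N = λ_N/λ_Q = 763/273 = 2.795.
L_Q/L_N = (R_Q/R_N)²(T_Q/T_N)⁴ = (3.00)²(2.795)⁴ = 549.1.
F_Q/F_N = (L_Q/L_N)/(d_Q/d_N)² = 549.1/(0.250)² = 8786.

8.79×10^3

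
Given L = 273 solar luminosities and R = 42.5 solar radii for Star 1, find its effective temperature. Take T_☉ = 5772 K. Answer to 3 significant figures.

3.60×10^3 K

T/T_☉ = (L/L_☉)^(1/4) / (R/R_☉)^(1/2)
T = 5772 × (273)^(1/4) / √(42.5) = 5772 × 4.065 / 6.519 = 3599 K.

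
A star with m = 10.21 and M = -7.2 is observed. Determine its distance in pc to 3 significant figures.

3.03×10^4 pc

m − M = 5 log₁₀(d/10 pc)
10.21 − (-7.2) = 17.41 = 5 log₁₀(d/10)
d = 10 × 10^(17.41/5) = 10 × 10^3.482 = 3.034×10^4 pc.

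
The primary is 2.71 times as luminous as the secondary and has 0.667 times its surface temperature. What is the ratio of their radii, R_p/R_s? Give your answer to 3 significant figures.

L ∝ R²T⁴ gives R ∝ √L / T², so
R_p/R_s = √(2.71) / (0.667)² = 1.646 / 0.4449 = 3.700.

3.70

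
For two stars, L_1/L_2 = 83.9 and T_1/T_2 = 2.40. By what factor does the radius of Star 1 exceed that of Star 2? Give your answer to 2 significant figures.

1.6

L ∝ R²T⁴ gives R ∝ √L / T², so
R_1/R_2 = √(83.9) / (2.40)² = 9.160 / 5.760 = 1.590.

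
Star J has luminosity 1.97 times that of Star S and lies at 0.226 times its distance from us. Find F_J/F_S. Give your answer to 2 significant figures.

39

F = L/(4πd²), so F_J/F_S = (L_J/L_S) / (d_J/d_S)²
= 1.97 / (0.226)² = 1.97 / 0.05108 = 38.57.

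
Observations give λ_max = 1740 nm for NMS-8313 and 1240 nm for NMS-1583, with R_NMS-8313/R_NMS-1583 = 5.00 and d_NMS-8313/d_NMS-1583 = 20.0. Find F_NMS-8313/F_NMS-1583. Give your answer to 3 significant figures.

0.0161

Wien's law: T_NMS-8313/T_NMS-1583 = λ_NMS-1583/λ_NMS-8313 = 1240/1740 = 0.7126.
L_NMS-8313/L_NMS-1583 = (R_NMS-8313/R_NMS-1583)²(T_NMS-8313/T_NMS-1583)⁴ = (5.00)²(0.7126)⁴ = 6.448.
F_NMS-8313/F_NMS-1583 = (L_NMS-8313/L_NMS-1583)/(d_NMS-8313/d_NMS-1583)² = 6.448/(20.0)² = 0.01612.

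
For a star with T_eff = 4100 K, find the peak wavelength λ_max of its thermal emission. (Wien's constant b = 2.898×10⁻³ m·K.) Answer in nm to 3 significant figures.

707 nm

λ_max = b/T = 2.898×10⁻³ / 4100 = 7.07×10^-7 m = 706.8 nm.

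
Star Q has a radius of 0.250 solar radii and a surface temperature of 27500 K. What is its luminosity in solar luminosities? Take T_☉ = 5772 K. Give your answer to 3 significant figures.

L/L_☉ = (R/R_☉)² (T/T_☉)⁴ = (0.250)² × (27500/5772)⁴
       = 0.06250 × (4.764)⁴ = 0.06250 × 515.3 = 32.20.

32.2 solar luminosities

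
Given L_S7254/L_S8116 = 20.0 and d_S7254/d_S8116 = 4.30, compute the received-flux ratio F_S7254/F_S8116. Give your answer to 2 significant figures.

F = L/(4πd²), so F_S7254/F_S8116 = (L_S7254/L_S8116) / (d_S7254/d_S8116)²
= 20.0 / (4.30)² = 20.0 / 18.49 = 1.082.

1.1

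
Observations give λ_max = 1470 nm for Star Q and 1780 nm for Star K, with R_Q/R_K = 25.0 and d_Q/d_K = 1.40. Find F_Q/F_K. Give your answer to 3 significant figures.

686

Wien's law: T_Q/T_K = λ_K/λ_Q = 1780/1470 = 1.211.
L_Q/L_K = (R_Q/R_K)²(T_Q/T_K)⁴ = (25.0)²(1.211)⁴ = 1344.
F_Q/F_K = (L_Q/L_K)/(d_Q/d_K)² = 1344/(1.40)² = 685.5.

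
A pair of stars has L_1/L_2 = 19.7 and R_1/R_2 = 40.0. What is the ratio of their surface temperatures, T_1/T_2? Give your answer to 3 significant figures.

0.333

L ∝ R²T⁴ gives T ∝ (L/R²)^(1/4), so
T_1/T_2 = (19.7 / 40.0²)^(1/4) = (0.01231)^(1/4) = 0.3331.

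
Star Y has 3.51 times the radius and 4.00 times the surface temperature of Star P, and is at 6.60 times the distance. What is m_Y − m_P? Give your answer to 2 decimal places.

L_Y/L_P = (3.51)²(4.00)⁴ = 3154.
F_Y/F_P = (L_Y/L_P)/(d_Y/d_P)² = 3154/43.56 = 72.40.
m_Y − m_P = −2.5 log₁₀(72.40) = -4.65.

-4.65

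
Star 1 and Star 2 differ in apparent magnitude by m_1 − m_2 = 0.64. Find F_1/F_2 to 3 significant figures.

F_1/F_2 = 10^(−(m_1 − m_2)/2.5) = 10^(-0.64/2.5) = 10^-0.256 = 0.5546.

0.555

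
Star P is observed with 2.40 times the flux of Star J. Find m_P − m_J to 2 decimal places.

-0.95

m_P − m_J = −2.5 log₁₀(F_P/F_J) = −2.5 log₁₀(2.40) = −2.5 × (0.380) = -0.951.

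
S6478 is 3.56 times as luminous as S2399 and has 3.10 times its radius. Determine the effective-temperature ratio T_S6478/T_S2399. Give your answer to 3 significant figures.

L ∝ R²T⁴ gives T ∝ (L/R²)^(1/4), so
T_S6478/T_S2399 = (3.56 / 3.10²)^(1/4) = (0.3704)^(1/4) = 0.7802.

0.780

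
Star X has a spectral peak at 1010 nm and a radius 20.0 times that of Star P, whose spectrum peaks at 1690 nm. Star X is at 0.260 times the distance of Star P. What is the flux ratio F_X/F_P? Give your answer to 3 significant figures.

Wien's law: T_X/T_P = λ_P/λ_X = 1690/1010 = 1.673.
L_X/L_P = (R_X/R_P)²(T_X/T_P)⁴ = (20.0)²(1.673)⁴ = 3136.
F_X/F_P = (L_X/L_P)/(d_X/d_P)² = 3136/(0.260)² = 4.638×10^4.

4.64×10^4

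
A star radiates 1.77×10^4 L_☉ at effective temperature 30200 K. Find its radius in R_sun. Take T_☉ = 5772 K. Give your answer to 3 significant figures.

4.86 R_sun

R/R_☉ = √(L/L_☉) / (T/T_☉)² = √(1.77×10^4) / (5.232)²
       = 133.0 / 27.38 = 4.860.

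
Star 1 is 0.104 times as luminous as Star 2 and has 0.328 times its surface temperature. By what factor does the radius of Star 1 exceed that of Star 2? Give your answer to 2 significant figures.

L ∝ R²T⁴ gives R ∝ √L / T², so
R_1/R_2 = √(0.104) / (0.328)² = 0.3225 / 0.1076 = 2.998.

3.0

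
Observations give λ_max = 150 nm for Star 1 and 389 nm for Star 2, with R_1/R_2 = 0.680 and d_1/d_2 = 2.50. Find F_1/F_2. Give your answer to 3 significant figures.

Wien's law: T_1/T_2 = λ_2/λ_1 = 389/150 = 2.593.
L_1/L_2 = (R_1/R_2)²(T_1/T_2)⁴ = (0.680)²(2.593)⁴ = 20.91.
F_1/F_2 = (L_1/L_2)/(d_1/d_2)² = 20.91/(2.50)² = 3.346.

3.35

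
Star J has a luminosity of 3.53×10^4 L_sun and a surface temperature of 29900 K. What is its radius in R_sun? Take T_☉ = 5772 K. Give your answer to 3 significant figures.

R/R_☉ = √(L/L_☉) / (T/T_☉)² = √(3.53×10^4) / (5.180)²
       = 187.9 / 26.83 = 7.002.

7.00 R_sun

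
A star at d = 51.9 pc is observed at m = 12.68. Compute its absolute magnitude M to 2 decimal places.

M = m − 5 log₁₀(d/10 pc) = 12.68 − 5 log₁₀(51.9/10)
  = 12.68 − 5 × 0.715 = 12.68 − 3.58 = 9.10.

9.10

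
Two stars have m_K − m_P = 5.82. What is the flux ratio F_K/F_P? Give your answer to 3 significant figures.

F_K/F_P = 10^(−(m_K − m_P)/2.5) = 10^(-5.82/2.5) = 10^-2.328 = 0.004699.

0.00470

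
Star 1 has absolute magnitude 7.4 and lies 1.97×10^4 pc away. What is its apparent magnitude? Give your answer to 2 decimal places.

23.87

m = M + 5 log₁₀(d/10 pc) = 7.4 + 5 log₁₀(1.97×10^4/10)
  = 7.4 + 5 × 3.294 = 7.4 + 16.47 = 23.87.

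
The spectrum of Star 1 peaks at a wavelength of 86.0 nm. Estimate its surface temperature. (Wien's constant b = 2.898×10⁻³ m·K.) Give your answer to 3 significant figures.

3.37×10^4 K

T = b/λ_max = 2.898×10⁻³ / (86.0×10⁻⁹) = 3.370×10^4 K.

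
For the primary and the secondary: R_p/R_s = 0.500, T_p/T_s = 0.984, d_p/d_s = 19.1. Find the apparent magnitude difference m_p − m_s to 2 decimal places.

7.98

L_p/L_s = (0.500)²(0.984)⁴ = 0.2344.
F_p/F_s = (L_p/L_s)/(d_p/d_s)² = 0.2344/364.8 = 6.425×10^-4.
m_p − m_s = −2.5 log₁₀(6.425×10^-4) = 7.98.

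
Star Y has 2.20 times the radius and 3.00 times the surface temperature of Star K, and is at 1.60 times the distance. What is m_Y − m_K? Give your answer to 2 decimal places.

-5.46

L_Y/L_K = (2.20)²(3.00)⁴ = 392.0.
F_Y/F_K = (L_Y/L_K)/(d_Y/d_K)² = 392.0/2.560 = 153.1.
m_Y − m_K = −2.5 log₁₀(153.1) = -5.46.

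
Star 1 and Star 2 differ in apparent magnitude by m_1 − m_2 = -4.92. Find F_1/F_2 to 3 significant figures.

F_1/F_2 = 10^(−(m_1 − m_2)/2.5) = 10^(4.92/2.5) = 10^1.968 = 92.90.

92.9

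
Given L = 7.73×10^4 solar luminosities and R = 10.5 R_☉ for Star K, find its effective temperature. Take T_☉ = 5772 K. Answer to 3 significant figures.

T/T_☉ = (L/L_☉)^(1/4) / (R/R_☉)^(1/2)
T = 5772 × (7.73×10^4)^(1/4) / √(10.5) = 5772 × 16.67 / 3.240 = 2.970×10^4 K.

2.97×10^4 K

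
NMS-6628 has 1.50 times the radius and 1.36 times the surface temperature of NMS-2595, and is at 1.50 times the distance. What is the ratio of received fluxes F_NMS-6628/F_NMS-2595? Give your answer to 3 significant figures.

L_NMS-6628/L_NMS-2595 = (R_NMS-6628/R_NMS-2595)²(T_NMS-6628/T_NMS-2595)⁴ = (1.50)² × (1.36)⁴ = 7.697.
F_NMS-6628/F_NMS-2595 = (L_NMS-6628/L_NMS-2595)/(d_NMS-6628/d_NMS-2595)² = 7.697 / (1.50)² = 3.421.

3.42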